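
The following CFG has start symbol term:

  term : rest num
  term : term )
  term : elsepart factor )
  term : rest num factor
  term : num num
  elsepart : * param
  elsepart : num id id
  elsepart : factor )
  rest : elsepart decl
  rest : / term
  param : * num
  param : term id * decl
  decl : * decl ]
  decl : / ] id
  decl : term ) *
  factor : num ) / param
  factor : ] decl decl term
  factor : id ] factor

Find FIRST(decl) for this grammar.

{ *, /, ], id, num }

decl : * decl ] contributes {*}.
decl : / ] id contributes {/}.
From decl : term ) *: add FIRST(term) = { *, /, ], id, num }.
Union: FIRST(decl) = { *, /, ], id, num }.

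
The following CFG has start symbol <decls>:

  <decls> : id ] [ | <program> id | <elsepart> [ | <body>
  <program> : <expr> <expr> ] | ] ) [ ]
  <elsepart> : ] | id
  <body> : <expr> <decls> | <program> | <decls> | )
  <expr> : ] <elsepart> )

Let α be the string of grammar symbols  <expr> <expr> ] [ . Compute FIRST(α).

Add FIRST(<expr>) = { ] }; <expr> is not nullable, stop.

{ ] }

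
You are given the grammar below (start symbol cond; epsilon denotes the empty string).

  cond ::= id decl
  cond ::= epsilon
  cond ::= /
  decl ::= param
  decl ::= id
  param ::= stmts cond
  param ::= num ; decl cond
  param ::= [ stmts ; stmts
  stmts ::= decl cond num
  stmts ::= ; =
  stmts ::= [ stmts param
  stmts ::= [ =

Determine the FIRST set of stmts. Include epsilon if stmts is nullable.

From stmts ::= decl cond num: add FIRST(decl) = { ;, [, id, num }.
stmts ::= ; = contributes {;}.
stmts ::= [ stmts param contributes {[}.
stmts ::= [ = contributes {[}.
Union: FIRST(stmts) = { ;, [, id, num }.

{ ;, [, id, num }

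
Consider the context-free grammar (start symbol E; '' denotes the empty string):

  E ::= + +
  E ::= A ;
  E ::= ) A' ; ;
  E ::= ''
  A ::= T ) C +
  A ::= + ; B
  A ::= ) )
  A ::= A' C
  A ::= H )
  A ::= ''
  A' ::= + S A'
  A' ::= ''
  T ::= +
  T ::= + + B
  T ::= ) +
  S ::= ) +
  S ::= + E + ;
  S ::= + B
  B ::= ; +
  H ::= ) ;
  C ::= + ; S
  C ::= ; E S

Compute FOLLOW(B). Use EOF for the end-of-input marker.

{ ), +, ; }

In A ::= + ; B: B is at the end, add FOLLOW(A) = { ; }.
In T ::= + + B: B is at the end, add FOLLOW(T) = { ) }.
In S ::= + B: B is at the end, add FOLLOW(S) = { +, ; }.
Union: FOLLOW(B) = { ), +, ; }.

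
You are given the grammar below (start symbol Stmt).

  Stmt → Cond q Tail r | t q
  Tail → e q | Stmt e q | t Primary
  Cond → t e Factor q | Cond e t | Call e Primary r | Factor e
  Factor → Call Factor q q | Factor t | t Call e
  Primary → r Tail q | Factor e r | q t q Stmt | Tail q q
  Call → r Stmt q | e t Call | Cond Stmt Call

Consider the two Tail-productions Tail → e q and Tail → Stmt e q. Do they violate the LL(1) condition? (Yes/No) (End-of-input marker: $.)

FIRST(e q) = { e } and FIRST(Stmt e q) = { e, r, t }.
Both contain e, so the two alternatives are not disjoint — LL(1) conflict.

Yes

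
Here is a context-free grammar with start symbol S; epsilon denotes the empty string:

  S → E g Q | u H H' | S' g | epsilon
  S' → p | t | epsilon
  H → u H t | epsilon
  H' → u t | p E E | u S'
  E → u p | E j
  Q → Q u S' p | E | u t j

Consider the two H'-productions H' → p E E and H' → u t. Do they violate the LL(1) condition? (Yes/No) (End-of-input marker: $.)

FIRST(p E E) = { p } and FIRST(u t) = { u }.
The FIRST sets are disjoint and neither alternative is nullable — no conflict.

No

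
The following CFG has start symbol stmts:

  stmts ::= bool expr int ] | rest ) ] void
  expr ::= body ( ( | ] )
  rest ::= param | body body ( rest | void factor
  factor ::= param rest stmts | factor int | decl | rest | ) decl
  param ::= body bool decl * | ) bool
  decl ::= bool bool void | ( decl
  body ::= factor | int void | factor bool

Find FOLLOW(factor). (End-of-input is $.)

{ (, ), bool, int, void }

In rest ::= void factor: factor is at the end, add FOLLOW(rest) = { (, ), bool, int, void }.
In factor ::= factor int: add FIRST(int) = { int }.
In body ::= factor: factor is at the end, add FOLLOW(body) = { (, ), bool, int, void }.
In body ::= factor bool: add FIRST(bool) = { bool }.
Union: FOLLOW(factor) = { (, ), bool, int, void }.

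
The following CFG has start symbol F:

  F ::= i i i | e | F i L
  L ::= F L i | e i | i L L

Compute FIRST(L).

{ e, i }

From L ::= F L i: add FIRST(F) = { e, i }.
L ::= e i contributes {e}.
L ::= i L L contributes {i}.
Union: FIRST(L) = { e, i }.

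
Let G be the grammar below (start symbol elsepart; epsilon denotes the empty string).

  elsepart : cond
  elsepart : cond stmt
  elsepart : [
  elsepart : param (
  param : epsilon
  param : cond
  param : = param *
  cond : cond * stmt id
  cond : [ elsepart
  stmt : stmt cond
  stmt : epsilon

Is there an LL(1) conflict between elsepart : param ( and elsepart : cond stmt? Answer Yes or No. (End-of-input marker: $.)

FIRST(param () = { (, =, [ } and FIRST(cond stmt) = { [ }.
Both contain [, so the two alternatives are not disjoint — LL(1) conflict.

Yes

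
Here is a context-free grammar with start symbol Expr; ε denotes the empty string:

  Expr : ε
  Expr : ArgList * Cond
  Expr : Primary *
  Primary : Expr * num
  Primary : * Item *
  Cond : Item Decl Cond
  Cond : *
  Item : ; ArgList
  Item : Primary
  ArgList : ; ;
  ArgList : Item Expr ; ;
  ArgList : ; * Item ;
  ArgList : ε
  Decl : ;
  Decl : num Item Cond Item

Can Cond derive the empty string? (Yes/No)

Nullable nonterminals: ArgList, Expr.
No production of Cond has an RHS whose symbols are all nullable, so Cond is not nullable.

No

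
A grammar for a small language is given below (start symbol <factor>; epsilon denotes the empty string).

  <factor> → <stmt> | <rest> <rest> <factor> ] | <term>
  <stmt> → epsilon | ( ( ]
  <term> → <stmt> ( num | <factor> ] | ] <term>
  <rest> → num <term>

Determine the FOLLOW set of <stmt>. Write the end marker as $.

{ $, (, ] }

In <factor> → <stmt>: <stmt> is at the end, add FOLLOW(<factor>) = { $, ] }.
In <term> → <stmt> ( num: add FIRST(( num) = { ( }.
Union: FOLLOW(<stmt>) = { $, (, ] }.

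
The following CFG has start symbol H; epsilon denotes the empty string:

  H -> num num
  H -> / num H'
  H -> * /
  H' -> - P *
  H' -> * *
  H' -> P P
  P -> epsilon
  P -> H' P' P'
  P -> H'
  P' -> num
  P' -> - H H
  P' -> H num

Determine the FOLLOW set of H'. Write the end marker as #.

{ #, *, -, /, num }

In H -> / num H': H' is at the end, add FOLLOW(H) = { #, *, -, /, num }.
In P -> H' P' P': add FIRST(P' P') = { *, -, /, num }.
In P -> H': H' is at the end, add FOLLOW(P) = { #, *, -, /, num }.
Union: FOLLOW(H') = { #, *, -, /, num }.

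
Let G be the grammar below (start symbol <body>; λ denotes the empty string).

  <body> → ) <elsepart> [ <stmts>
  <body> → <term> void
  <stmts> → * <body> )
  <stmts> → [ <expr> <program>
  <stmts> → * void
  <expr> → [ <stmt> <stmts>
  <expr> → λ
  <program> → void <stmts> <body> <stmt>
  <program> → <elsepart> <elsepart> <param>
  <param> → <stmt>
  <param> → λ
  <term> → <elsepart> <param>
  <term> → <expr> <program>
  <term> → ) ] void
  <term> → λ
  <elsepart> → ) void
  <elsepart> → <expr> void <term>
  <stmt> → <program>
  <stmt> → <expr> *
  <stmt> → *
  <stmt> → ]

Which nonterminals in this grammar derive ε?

{ <expr>, <param>, <term> }

Directly nullable (have an λ-production): <expr>, <param>, <term>.
No other nonterminal has a production whose RHS symbols are all nullable.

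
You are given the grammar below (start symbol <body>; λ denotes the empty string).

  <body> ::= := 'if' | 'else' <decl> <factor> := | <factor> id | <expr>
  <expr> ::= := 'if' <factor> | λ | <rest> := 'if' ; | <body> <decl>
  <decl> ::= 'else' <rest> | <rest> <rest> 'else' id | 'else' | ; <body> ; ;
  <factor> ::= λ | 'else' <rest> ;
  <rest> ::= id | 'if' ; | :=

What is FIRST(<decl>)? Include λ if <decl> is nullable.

<decl> ::= 'else' <rest> contributes {'else'}.
From <decl> ::= <rest> <rest> 'else' id: add FIRST(<rest>) = { 'if', :=, id }.
<decl> ::= 'else' contributes {'else'}.
<decl> ::= ; <body> ; ; contributes {;}.
Union: FIRST(<decl>) = { 'else', 'if', :=, ;, id }.

{ 'else', 'if', :=, ;, id }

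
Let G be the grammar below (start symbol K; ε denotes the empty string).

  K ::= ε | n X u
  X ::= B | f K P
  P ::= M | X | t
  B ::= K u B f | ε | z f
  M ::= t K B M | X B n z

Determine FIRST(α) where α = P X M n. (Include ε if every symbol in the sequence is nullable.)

{ f, n, t, u, z }

Add FIRST(P)\{ε} = { f, n, t, u, z }; P is nullable, continue.
Add FIRST(X)\{ε} = { f, n, u, z }; X is nullable, continue.
Add FIRST(M) = { f, n, t, u, z }; M is not nullable, stop.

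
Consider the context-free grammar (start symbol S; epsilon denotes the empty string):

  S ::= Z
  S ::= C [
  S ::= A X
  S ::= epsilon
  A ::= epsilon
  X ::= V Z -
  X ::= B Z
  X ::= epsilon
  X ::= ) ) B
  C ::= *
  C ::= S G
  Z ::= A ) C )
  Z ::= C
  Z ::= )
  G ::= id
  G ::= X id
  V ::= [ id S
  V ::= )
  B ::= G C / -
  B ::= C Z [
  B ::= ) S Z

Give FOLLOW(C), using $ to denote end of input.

In S ::= C [: add FIRST([) = { [ }.
In Z ::= A ) C ): add FIRST()) = { ) }.
In Z ::= C: C is at the end, add FOLLOW(Z) = { $, ), *, -, [, id }.
In B ::= G C / -: add FIRST(/ -) = { / }.
In B ::= C Z [: add FIRST(Z [) = { ), *, [, id }.
Union: FOLLOW(C) = { $, ), *, -, /, [, id }.

{ $, ), *, -, /, [, id }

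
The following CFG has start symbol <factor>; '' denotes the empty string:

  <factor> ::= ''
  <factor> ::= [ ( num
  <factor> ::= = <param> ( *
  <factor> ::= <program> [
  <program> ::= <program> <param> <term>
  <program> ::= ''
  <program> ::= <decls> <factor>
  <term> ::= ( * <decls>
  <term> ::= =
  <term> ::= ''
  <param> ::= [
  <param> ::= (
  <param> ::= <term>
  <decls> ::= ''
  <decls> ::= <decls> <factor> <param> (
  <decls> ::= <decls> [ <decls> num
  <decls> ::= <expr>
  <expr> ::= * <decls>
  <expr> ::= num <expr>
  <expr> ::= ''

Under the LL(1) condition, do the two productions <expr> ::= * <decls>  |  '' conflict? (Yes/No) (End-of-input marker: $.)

FIRST(* <decls>) = { * } and FIRST('') = { '' }.
The second alternative is nullable and FOLLOW(<expr>) = { (, *, =, [, num } shares * with FIRST of the first — conflict.

Yes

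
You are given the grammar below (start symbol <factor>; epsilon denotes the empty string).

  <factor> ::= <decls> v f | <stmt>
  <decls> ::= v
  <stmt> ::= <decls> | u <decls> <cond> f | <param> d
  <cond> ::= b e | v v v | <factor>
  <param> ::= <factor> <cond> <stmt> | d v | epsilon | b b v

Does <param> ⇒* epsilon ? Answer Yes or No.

Yes

<param> has an epsilon-production, so <param> ⇒ epsilon.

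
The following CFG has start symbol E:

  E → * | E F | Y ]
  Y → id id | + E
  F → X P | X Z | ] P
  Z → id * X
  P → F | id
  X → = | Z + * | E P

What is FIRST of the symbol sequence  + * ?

{ + }

+ is a terminal; add {+} and stop.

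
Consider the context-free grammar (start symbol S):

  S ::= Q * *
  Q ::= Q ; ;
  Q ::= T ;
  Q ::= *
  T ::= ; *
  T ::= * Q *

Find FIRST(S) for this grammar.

{ *, ; }

From S ::= Q * *: add FIRST(Q) = { *, ; }.
Union: FIRST(S) = { *, ; }.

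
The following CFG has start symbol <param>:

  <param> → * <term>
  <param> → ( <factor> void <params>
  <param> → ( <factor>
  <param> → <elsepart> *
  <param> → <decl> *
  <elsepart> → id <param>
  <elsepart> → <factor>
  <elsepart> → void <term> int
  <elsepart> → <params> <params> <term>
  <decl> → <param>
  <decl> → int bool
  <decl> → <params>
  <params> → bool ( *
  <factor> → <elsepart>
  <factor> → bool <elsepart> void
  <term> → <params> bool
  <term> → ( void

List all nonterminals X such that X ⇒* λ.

{ } (none)

No nonterminal has an empty production or an RHS whose symbols are all nullable.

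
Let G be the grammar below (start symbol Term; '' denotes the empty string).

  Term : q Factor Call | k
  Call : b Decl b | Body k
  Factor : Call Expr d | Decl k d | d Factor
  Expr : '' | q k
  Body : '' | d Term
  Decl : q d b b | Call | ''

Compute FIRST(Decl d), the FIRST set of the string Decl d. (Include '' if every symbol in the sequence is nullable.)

{ b, d, k, q }

Add FIRST(Decl)\{''} = { b, d, k, q }; Decl is nullable, continue.
d is a terminal; add {d} and stop.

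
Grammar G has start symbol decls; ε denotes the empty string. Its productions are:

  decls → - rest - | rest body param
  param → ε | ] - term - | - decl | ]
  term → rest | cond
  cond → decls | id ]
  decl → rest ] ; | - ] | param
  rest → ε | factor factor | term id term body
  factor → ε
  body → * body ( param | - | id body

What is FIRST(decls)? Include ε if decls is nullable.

decls → - rest - contributes {-}.
From decls → rest body param: rest nullable, take FIRST(rest) ∪ FIRST(body) = { *, -, id }.
Union: FIRST(decls) = { *, -, id }.

{ *, -, id }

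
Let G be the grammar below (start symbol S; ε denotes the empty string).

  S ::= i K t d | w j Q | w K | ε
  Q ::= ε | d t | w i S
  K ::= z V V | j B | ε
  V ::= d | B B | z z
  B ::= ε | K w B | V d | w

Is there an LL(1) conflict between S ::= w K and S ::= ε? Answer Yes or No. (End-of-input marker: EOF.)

FIRST(w K) = { w } and FIRST(ε) = { ε }.
The second is nullable but FOLLOW(S) = { EOF } is disjoint from FIRST of the first.

No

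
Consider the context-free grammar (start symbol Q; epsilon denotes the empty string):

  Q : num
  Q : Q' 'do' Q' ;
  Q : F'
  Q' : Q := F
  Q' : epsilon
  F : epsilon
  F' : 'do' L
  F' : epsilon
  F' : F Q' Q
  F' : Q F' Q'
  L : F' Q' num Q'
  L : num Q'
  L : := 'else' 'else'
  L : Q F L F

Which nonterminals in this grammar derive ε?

{ F, F', Q, Q' }

Directly nullable (have an epsilon-production): Q', F, F'.
Q : F' with every symbol nullable, so Q is nullable.
No other nonterminal has a production whose RHS symbols are all nullable.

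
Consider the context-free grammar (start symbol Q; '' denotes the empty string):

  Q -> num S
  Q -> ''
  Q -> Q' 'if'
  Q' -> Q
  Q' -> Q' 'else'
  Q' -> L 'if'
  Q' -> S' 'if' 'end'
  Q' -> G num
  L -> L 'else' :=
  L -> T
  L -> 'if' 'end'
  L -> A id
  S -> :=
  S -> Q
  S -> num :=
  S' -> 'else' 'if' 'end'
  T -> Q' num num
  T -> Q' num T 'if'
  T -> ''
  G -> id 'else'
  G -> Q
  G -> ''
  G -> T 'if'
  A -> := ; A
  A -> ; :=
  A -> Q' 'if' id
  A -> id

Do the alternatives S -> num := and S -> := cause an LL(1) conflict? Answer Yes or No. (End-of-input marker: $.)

FIRST(num :=) = { num } and FIRST(:=) = { := }.
The FIRST sets are disjoint and neither alternative is nullable — no conflict.

No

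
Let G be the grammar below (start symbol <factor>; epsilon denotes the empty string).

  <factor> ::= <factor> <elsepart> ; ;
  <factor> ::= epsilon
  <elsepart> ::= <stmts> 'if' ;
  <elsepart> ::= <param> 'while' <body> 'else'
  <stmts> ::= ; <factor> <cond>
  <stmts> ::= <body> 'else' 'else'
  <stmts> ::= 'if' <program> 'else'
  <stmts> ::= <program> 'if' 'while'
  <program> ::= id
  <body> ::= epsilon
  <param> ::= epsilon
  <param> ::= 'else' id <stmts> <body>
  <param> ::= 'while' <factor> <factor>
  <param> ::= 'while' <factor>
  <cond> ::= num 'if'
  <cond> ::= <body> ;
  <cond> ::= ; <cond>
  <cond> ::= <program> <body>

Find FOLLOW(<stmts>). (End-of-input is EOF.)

{ 'if', 'while' }

In <elsepart> ::= <stmts> 'if' ;: add FIRST('if' ;) = { 'if' }.
In <param> ::= 'else' id <stmts> <body>: add FIRST(<body>)\{epsilon} = {  }.
  Since <body> is nullable, also add FOLLOW(<param>) = { 'while' }.
Union: FOLLOW(<stmts>) = { 'if', 'while' }.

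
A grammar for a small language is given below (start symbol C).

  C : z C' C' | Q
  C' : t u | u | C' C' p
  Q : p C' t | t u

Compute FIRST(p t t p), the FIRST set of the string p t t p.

p is a terminal; add {p} and stop.

{ p }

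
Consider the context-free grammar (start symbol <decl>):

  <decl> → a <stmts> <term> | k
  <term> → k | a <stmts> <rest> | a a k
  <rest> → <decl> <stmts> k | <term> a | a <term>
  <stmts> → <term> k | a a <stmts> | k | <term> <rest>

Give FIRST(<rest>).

{ a, k }

From <rest> → <decl> <stmts> k: add FIRST(<decl>) = { a, k }.
From <rest> → <term> a: add FIRST(<term>) = { a, k }.
<rest> → a <term> contributes {a}.
Union: FIRST(<rest>) = { a, k }.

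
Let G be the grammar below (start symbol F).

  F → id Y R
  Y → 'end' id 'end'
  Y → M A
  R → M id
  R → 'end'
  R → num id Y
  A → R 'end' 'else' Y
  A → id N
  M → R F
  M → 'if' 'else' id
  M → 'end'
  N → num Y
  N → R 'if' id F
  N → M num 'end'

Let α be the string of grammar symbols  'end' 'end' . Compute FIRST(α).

{ 'end' }

'end' is a terminal; add {'end'} and stop.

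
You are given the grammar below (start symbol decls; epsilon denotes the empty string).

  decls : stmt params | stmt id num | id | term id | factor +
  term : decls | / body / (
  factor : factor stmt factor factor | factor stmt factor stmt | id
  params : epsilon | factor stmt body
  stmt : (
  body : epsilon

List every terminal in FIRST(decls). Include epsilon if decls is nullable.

From decls : stmt params: add FIRST(stmt) = { ( }.
From decls : stmt id num: add FIRST(stmt) = { ( }.
decls : id contributes {id}.
From decls : term id: add FIRST(term) = { (, /, id }.
From decls : factor +: add FIRST(factor) = { id }.
Union: FIRST(decls) = { (, /, id }.

{ (, /, id }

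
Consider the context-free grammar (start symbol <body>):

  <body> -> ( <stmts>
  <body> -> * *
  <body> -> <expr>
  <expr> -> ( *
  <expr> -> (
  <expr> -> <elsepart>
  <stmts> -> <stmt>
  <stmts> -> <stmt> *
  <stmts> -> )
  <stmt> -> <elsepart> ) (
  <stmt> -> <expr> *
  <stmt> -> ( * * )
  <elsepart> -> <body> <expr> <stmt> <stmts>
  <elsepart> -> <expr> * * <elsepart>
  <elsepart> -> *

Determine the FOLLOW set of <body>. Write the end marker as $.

<body> is the start symbol, so $ ∈ FOLLOW(<body>).
In <elsepart> -> <body> <expr> <stmt> <stmts>: add FIRST(<expr> <stmt> <stmts>) = { (, * }.
Union: FOLLOW(<body>) = { $, (, * }.

{ $, (, * }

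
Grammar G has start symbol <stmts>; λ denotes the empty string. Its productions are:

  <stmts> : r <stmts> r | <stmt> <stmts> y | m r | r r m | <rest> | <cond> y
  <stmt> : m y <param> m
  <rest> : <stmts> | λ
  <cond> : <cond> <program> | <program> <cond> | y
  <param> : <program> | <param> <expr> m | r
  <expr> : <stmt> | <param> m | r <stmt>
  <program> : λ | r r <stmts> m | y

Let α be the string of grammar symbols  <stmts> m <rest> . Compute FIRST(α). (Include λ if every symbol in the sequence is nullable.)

Add FIRST(<stmts>)\{λ} = { m, r, y }; <stmts> is nullable, continue.
m is a terminal; add {m} and stop.

{ m, r, y }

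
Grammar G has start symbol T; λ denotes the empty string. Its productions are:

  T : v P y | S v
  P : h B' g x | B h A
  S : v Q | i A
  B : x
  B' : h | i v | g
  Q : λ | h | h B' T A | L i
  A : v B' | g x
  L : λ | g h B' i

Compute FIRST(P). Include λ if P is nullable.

P : h B' g x contributes {h}.
From P : B h A: add FIRST(B) = { x }.
Union: FIRST(P) = { h, x }.

{ h, x }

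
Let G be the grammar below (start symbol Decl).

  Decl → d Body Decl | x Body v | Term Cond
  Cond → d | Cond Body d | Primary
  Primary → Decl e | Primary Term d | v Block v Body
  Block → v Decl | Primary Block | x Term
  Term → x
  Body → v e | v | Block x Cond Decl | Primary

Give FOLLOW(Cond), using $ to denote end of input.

{ $, d, e, v, x }

In Decl → Term Cond: Cond is at the end, add FOLLOW(Decl) = { $, d, e, v, x }.
In Cond → Cond Body d: add FIRST(Body d) = { d, v, x }.
In Body → Block x Cond Decl: add FIRST(Decl) = { d, x }.
Union: FOLLOW(Cond) = { $, d, e, v, x }.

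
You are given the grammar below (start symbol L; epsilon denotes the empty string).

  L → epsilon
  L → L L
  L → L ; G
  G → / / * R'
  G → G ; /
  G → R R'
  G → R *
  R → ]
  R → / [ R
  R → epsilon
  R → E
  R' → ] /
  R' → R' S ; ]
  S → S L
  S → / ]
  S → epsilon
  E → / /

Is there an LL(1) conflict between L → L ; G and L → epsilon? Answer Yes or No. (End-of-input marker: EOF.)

Yes

FIRST(L ; G) = { ; } and FIRST(epsilon) = { epsilon }.
The second alternative is nullable and FOLLOW(L) = { EOF, ; } shares ; with FIRST of the first — conflict.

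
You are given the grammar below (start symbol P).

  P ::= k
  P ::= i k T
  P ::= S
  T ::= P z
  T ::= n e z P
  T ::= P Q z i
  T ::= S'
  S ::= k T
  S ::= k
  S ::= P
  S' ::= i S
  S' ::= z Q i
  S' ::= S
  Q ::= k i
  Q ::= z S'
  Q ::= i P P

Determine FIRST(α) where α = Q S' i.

Add FIRST(Q) = { i, k, z }; Q is not nullable, stop.

{ i, k, z }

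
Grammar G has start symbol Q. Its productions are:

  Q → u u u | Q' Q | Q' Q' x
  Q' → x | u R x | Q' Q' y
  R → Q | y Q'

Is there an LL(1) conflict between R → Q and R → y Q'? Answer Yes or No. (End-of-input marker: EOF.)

FIRST(Q) = { u, x } and FIRST(y Q') = { y }.
The FIRST sets are disjoint and neither alternative is nullable — no conflict.

No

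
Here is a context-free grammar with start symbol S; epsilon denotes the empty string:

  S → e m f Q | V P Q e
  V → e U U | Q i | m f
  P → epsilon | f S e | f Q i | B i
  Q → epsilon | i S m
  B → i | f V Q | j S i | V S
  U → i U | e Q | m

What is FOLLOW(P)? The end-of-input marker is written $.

{ e, i }

In S → V P Q e: add FIRST(Q e) = { e, i }.
Union: FOLLOW(P) = { e, i }.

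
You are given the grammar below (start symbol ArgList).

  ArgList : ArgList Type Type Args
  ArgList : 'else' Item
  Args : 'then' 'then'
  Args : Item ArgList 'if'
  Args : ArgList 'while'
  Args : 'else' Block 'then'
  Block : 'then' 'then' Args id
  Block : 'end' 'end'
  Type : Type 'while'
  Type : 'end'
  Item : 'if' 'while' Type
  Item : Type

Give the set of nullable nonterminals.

{ } (none)

No nonterminal has an empty production or an RHS whose symbols are all nullable.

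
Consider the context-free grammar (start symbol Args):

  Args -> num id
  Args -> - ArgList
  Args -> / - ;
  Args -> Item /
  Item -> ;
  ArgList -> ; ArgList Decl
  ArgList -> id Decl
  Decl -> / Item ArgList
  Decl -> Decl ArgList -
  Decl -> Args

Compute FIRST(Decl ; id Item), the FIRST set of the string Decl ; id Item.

{ -, /, ;, num }

Add FIRST(Decl) = { -, /, ;, num }; Decl is not nullable, stop.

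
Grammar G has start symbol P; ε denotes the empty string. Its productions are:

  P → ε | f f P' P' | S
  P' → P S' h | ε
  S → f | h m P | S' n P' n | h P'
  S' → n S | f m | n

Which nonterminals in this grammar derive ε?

Directly nullable (have an ε-production): P, P'.
No other nonterminal has a production whose RHS symbols are all nullable.

{ P, P' }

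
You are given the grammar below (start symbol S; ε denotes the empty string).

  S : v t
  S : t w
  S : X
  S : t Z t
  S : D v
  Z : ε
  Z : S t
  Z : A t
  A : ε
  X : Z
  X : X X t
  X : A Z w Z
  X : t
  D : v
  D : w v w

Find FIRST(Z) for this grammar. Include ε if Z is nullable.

Z : ε contributes ε.
From Z : S t: S nullable, take FIRST(S) ∪ {t} = { t, v, w }.
From Z : A t: A nullable, take FIRST(A) ∪ {t} = { t }.
Union: FIRST(Z) = { t, v, w, ε }.

{ t, v, w, ε }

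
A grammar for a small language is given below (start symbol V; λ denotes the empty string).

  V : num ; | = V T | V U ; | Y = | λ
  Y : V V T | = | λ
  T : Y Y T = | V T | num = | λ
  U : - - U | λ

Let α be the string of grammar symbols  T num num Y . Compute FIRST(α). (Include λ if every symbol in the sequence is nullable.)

Add FIRST(T)\{λ} = { -, ;, =, num }; T is nullable, continue.
num is a terminal; add {num} and stop.

{ -, ;, =, num }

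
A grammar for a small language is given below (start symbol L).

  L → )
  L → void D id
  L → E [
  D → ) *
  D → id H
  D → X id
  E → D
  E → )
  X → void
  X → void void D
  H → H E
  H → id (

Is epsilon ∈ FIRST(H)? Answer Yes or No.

No nonterminal in this grammar is nullable.
No production of H has an RHS whose symbols are all nullable, so H is not nullable.

No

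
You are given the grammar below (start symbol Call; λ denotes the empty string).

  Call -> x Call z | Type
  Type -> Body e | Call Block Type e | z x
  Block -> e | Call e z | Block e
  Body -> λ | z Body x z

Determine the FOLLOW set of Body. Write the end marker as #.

In Type -> Body e: add FIRST(e) = { e }.
In Body -> z Body x z: add FIRST(x z) = { x }.
Union: FOLLOW(Body) = { e, x }.

{ e, x }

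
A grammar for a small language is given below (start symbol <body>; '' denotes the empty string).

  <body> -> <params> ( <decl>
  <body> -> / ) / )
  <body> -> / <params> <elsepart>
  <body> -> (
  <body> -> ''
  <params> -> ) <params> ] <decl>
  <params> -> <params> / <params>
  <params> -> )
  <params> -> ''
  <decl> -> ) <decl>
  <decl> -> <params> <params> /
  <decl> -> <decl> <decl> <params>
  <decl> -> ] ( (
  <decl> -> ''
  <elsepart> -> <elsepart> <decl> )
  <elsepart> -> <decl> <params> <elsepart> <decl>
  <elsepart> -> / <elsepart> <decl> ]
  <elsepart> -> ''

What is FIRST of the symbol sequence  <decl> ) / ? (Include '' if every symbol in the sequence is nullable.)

{ ), /, ] }

Add FIRST(<decl>)\{''} = { ), /, ] }; <decl> is nullable, continue.
) is a terminal; add {)} and stop.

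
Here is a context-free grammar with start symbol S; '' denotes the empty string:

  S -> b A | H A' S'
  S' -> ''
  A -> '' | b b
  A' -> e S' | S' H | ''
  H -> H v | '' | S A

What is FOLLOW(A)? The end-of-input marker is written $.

{ $, b, e, v }

In S -> b A: A is at the end, add FOLLOW(S) = { $, b, e, v }.
In H -> S A: A is at the end, add FOLLOW(H) = { $, b, e, v }.
Union: FOLLOW(A) = { $, b, e, v }.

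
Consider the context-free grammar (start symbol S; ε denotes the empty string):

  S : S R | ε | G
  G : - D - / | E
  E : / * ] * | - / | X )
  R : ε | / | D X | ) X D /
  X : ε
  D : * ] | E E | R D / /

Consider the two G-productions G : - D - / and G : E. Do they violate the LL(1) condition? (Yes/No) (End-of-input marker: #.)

FIRST(- D - /) = { - } and FIRST(E) = { ), -, / }.
Both contain -, so the two alternatives are not disjoint — LL(1) conflict.

Yes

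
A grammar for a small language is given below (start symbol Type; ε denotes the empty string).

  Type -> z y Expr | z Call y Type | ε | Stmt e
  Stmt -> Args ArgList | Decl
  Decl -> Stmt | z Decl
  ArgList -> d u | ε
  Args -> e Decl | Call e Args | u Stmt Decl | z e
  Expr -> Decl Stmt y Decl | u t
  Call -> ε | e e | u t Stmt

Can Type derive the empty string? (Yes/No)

Type has an ε-production, so Type ⇒ ε.

Yes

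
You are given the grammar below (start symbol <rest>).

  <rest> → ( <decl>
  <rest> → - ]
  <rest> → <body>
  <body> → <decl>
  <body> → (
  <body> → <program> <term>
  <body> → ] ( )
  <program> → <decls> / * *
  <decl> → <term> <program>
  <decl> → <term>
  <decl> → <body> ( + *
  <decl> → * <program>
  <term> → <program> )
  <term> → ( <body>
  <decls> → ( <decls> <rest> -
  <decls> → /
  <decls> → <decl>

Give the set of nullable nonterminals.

{ } (none)

No nonterminal has an empty production or an RHS whose symbols are all nullable.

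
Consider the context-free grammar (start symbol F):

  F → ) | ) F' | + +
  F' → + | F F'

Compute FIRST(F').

{ ), + }

F' → + contributes {+}.
From F' → F F': add FIRST(F) = { ), + }.
Union: FIRST(F') = { ), + }.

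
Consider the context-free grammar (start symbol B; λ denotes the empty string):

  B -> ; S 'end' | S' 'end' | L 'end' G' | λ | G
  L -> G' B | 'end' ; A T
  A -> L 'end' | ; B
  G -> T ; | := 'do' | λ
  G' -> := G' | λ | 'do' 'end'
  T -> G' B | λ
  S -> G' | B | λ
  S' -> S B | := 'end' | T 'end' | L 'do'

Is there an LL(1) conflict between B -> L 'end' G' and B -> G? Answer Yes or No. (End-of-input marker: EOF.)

Yes

FIRST(L 'end' G') = { 'do', 'end', :=, ; } and FIRST(G) = { 'do', 'end', :=, ;, λ }.
Both contain 'do', so the two alternatives are not disjoint — LL(1) conflict.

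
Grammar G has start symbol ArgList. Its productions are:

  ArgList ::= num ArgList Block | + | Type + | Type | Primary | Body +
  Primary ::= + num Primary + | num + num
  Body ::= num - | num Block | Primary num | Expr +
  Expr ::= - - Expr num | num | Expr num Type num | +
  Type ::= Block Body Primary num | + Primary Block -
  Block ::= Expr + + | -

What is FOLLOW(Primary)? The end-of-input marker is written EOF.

In ArgList ::= Primary: Primary is at the end, add FOLLOW(ArgList) = { EOF, +, -, num }.
In Primary ::= + num Primary +: add FIRST(+) = { + }.
In Body ::= Primary num: add FIRST(num) = { num }.
In Type ::= Block Body Primary num: add FIRST(num) = { num }.
In Type ::= + Primary Block -: add FIRST(Block -) = { +, -, num }.
Union: FOLLOW(Primary) = { EOF, +, -, num }.

{ EOF, +, -, num }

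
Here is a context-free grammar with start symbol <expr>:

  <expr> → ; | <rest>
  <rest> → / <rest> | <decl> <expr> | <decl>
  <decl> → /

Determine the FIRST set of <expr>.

<expr> → ; contributes {;}.
From <expr> → <rest>: add FIRST(<rest>) = { / }.
Union: FIRST(<expr>) = { /, ; }.

{ /, ; }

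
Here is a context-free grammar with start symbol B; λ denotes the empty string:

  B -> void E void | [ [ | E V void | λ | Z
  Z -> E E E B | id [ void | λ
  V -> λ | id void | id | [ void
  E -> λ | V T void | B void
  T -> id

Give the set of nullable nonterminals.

{ B, E, V, Z }

Directly nullable (have an λ-production): B, Z, V, E.
No other nonterminal has a production whose RHS symbols are all nullable.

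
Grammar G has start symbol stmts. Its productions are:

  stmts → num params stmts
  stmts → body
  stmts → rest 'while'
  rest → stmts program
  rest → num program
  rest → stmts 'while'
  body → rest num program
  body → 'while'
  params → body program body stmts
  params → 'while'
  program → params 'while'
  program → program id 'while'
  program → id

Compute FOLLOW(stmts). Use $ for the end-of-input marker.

{ $, 'while', id, num }

stmts is the start symbol, so $ ∈ FOLLOW(stmts).
In stmts → num params stmts: stmts is at the end, add FOLLOW(stmts) = { $, 'while', id, num }.
In rest → stmts program: add FIRST(program) = { 'while', id, num }.
In rest → stmts 'while': add FIRST('while') = { 'while' }.
In params → body program body stmts: stmts is at the end, add FOLLOW(params) = { 'while', num }.
Union: FOLLOW(stmts) = { $, 'while', id, num }.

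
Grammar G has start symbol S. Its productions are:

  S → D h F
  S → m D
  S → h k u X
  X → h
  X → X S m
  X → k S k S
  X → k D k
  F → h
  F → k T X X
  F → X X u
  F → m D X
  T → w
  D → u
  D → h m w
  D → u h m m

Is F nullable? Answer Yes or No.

No

No nonterminal in this grammar is nullable.
No production of F has an RHS whose symbols are all nullable, so F is not nullable.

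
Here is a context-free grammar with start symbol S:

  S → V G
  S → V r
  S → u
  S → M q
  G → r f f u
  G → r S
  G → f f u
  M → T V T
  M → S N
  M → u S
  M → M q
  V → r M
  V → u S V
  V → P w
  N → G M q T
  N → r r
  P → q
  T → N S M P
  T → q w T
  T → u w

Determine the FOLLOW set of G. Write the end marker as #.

In S → V G: G is at the end, add FOLLOW(S) = { #, f, q, r, u }.
In N → G M q T: add FIRST(M q T) = { f, q, r, u }.
Union: FOLLOW(G) = { #, f, q, r, u }.

{ #, f, q, r, u }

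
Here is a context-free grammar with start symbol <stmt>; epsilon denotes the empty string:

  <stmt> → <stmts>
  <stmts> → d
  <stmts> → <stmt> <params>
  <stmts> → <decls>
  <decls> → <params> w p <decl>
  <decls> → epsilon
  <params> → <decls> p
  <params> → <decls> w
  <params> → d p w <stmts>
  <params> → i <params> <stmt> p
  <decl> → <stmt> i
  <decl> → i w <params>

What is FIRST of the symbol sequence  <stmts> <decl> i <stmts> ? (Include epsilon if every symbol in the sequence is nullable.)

{ d, i, p, w }

Add FIRST(<stmts>)\{epsilon} = { d, i, p, w }; <stmts> is nullable, continue.
Add FIRST(<decl>) = { d, i, p, w }; <decl> is not nullable, stop.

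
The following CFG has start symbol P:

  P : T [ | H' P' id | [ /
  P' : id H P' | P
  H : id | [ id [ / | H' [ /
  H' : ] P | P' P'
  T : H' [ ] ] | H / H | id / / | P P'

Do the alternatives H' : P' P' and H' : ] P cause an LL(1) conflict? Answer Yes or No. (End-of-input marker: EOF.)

Yes

FIRST(P' P') = { [, ], id } and FIRST(] P) = { ] }.
Both contain ], so the two alternatives are not disjoint — LL(1) conflict.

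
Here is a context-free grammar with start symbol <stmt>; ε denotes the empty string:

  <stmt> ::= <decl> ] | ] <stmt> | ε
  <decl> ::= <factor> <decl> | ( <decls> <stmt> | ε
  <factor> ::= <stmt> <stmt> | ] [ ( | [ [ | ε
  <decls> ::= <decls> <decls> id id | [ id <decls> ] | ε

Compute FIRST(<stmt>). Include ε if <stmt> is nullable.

{ (, [, ], ε }

From <stmt> ::= <decl> ]: <decl> nullable, take FIRST(<decl>) ∪ {]} = { (, [, ] }.
<stmt> ::= ] <stmt> contributes {]}.
<stmt> ::= ε contributes ε.
Union: FIRST(<stmt>) = { (, [, ], ε }.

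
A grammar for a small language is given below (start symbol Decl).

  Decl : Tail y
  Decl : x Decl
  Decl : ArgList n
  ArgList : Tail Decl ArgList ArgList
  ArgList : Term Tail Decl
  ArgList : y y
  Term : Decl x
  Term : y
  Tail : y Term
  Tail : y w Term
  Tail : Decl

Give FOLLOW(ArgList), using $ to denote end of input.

{ n, x, y }

In Decl : ArgList n: add FIRST(n) = { n }.
In ArgList : Tail Decl ArgList ArgList: add FIRST(ArgList) = { x, y }.
In ArgList : Tail Decl ArgList ArgList: ArgList is at the end, add FOLLOW(ArgList) = { n, x, y }.
Union: FOLLOW(ArgList) = { n, x, y }.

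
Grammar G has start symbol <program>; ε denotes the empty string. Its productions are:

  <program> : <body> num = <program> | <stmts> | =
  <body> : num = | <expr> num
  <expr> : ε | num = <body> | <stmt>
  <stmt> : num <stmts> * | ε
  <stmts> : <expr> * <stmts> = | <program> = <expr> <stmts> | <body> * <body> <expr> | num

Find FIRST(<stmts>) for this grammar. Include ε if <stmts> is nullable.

{ *, =, num }

From <stmts> : <expr> * <stmts> =: <expr> nullable, take FIRST(<expr>) ∪ {*} = { *, num }.
From <stmts> : <program> = <expr> <stmts>: add FIRST(<program>) = { *, =, num }.
From <stmts> : <body> * <body> <expr>: add FIRST(<body>) = { num }.
<stmts> : num contributes {num}.
Union: FIRST(<stmts>) = { *, =, num }.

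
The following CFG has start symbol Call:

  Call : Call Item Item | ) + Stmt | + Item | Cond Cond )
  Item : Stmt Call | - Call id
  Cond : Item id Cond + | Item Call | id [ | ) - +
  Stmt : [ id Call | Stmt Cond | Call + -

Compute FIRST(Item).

From Item : Stmt Call: add FIRST(Stmt) = { ), +, -, [, id }.
Item : - Call id contributes {-}.
Union: FIRST(Item) = { ), +, -, [, id }.

{ ), +, -, [, id }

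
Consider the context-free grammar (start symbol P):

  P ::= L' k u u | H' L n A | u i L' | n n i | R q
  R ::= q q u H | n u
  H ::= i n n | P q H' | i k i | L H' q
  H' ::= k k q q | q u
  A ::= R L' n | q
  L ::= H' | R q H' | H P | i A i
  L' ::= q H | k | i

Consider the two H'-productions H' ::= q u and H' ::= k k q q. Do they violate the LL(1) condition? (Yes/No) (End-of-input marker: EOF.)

No

FIRST(q u) = { q } and FIRST(k k q q) = { k }.
The FIRST sets are disjoint and neither alternative is nullable — no conflict.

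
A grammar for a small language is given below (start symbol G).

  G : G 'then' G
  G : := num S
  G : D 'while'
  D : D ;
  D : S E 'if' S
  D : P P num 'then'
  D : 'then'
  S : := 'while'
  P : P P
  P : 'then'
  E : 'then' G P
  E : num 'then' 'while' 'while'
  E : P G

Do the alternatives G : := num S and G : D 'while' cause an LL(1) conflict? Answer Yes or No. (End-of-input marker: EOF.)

Yes

FIRST(:= num S) = { := } and FIRST(D 'while') = { 'then', := }.
Both contain :=, so the two alternatives are not disjoint — LL(1) conflict.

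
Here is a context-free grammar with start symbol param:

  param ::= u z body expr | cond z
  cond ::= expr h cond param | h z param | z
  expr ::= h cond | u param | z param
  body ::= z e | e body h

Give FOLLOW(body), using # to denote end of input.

In param ::= u z body expr: add FIRST(expr) = { h, u, z }.
In body ::= e body h: add FIRST(h) = { h }.
Union: FOLLOW(body) = { h, u, z }.

{ h, u, z }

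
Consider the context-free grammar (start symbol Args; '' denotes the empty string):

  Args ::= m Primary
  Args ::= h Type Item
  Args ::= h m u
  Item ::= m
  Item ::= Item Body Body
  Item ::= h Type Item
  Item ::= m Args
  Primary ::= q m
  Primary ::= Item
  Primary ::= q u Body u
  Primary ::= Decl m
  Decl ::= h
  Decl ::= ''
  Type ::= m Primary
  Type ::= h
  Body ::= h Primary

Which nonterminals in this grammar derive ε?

Directly nullable (have an ''-production): Decl.
No other nonterminal has a production whose RHS symbols are all nullable.

{ Decl }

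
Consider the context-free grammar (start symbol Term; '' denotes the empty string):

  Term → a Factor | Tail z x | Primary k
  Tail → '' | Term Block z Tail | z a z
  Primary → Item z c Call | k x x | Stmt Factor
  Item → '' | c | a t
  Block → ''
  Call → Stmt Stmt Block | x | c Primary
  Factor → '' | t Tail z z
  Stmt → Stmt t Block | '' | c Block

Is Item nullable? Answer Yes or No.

Item has an ''-production, so Item ⇒ ''.

Yes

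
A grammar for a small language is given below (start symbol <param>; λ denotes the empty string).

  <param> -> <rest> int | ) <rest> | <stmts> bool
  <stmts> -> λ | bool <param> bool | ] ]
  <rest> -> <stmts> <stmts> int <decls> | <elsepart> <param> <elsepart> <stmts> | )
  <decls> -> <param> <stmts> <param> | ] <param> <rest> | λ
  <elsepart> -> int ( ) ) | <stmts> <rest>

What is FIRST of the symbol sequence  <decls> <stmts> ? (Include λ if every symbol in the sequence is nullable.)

Add FIRST(<decls>)\{λ} = { ), ], bool, int }; <decls> is nullable, continue.
Add FIRST(<stmts>)\{λ} = { ], bool }; <stmts> is nullable, continue.
Every symbol is nullable, so include λ.

{ ), ], bool, int, λ }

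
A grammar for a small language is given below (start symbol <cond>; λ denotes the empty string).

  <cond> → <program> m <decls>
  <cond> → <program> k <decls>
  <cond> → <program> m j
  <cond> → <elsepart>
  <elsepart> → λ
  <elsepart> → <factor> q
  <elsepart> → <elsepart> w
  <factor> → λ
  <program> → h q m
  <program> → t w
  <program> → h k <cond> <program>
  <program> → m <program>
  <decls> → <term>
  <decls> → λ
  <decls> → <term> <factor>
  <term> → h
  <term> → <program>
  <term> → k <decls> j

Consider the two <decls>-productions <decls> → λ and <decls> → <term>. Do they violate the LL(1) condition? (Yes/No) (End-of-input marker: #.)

FIRST(λ) = { λ } and FIRST(<term>) = { h, k, m, t }.
The first alternative is nullable and FOLLOW(<decls>) = { #, h, j, m, t } shares h with FIRST of the second — conflict.

Yes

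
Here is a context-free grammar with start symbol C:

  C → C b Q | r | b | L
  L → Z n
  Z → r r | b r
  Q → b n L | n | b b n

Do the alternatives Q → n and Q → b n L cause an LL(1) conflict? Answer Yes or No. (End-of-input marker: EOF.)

FIRST(n) = { n } and FIRST(b n L) = { b }.
The FIRST sets are disjoint and neither alternative is nullable — no conflict.

No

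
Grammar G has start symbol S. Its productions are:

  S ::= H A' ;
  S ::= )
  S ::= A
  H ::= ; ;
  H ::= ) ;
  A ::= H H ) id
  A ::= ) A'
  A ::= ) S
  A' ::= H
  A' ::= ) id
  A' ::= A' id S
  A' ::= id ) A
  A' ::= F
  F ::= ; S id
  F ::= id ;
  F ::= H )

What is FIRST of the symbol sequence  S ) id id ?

{ ), ; }

Add FIRST(S) = { ), ; }; S is not nullable, stop.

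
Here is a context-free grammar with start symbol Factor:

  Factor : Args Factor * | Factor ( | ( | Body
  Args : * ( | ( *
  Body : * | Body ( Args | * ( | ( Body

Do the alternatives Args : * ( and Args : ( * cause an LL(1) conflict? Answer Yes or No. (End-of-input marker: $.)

No

FIRST(* () = { * } and FIRST(( *) = { ( }.
The FIRST sets are disjoint and neither alternative is nullable — no conflict.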